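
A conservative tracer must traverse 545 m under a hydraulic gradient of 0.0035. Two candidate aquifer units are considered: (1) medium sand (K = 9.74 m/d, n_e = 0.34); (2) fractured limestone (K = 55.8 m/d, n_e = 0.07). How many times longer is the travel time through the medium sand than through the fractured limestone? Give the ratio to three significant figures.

Unit 1 (medium sand): v = 9.74×0.0035/0.34 = 0.1003 m/d, t = 545/0.1003 = 5436 d
Unit 2 (fractured limestone): v = 55.8×0.0035/0.07 = 2.790 m/d, t = 545/2.790 = 195.3 d
t(medium sand) / t(fractured limestone) = 5436/195.3 = 27.8

27.8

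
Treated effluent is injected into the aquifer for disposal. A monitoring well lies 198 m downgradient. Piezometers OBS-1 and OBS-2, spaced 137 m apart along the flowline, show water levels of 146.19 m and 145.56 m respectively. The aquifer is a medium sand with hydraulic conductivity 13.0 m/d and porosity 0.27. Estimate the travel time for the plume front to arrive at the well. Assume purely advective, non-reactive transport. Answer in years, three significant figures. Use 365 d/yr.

2.45 years

Hydraulic gradient i = (146.19 − 145.56) / 137 = 0.63 / 137 = 0.004599
Darcy flux q = K·i = 13.0 × 0.004599 = 0.05978 m/d
v_s = q/n_e = 0.05978/0.27 = 0.2214 m/d
t = L / v = 198 / 0.2214 = 894.3 d
   = 894.3 / 365 = 2.45 yr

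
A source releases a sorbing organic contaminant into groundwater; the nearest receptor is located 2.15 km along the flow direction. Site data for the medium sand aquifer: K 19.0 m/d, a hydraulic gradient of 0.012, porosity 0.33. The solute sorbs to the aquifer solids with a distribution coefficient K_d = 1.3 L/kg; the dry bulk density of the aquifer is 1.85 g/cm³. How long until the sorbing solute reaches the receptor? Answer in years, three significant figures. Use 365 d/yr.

70.7 years

Darcy flux q = K·i = 19.0 × 0.012 = 0.2280 m/d
v = Ki/n = 19.0·0.012/0.33 = 0.6909 m/d
Retardation R = 1 + ρ_b·K_d/n = 1 + 1.85×1.3/0.33 = 8.288
Contaminant velocity v_c = v/R = 0.6909/8.288 = 0.08336 m/d
L = 2.15 km = 2150 m
t = L/v_c = 2150/0.08336 = 25790 d
   = 25790/365 = 70.7 yr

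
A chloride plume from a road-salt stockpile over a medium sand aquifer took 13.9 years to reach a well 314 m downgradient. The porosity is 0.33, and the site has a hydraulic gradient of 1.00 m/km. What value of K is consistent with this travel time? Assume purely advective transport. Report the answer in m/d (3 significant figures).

20.4 m/d

t = 13.9 years = 5074 d
v = L / t = 314 / 5074 = 0.06189 m/d
K = v · n / i = 0.06189 × 0.33 / 0.0010 = 20.4 m/d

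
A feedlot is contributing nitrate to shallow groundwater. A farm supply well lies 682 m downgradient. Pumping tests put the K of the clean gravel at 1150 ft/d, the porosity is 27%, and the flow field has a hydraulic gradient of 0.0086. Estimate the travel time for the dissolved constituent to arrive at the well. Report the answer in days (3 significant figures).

K = 1150 ft/d × 0.3048 = 350.5 m/d
q = Ki = 350.5 × 0.0086 = 3.014 m/d
v = Ki/n = 350.5·0.0086/0.27 = 11.16 m/d
t = L / v = 682 / 11.16 = 61.09 d

61.1 days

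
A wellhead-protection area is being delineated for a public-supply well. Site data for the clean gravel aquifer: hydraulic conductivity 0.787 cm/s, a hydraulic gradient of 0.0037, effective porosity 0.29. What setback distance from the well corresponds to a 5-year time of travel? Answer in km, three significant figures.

K = 0.787 cm/s × 864 = 680.0 m/d
Darcy flux q = K·i = 680.0 × 0.0037 = 2.516 m/d
v_s = q/n_e = 2.516/0.29 = 8.675 m/d
T = 5 yr × 365 = 1825 d
L = v × T = 8.675 × 1825 = 15830 m
   = 15.8 km

15.8 km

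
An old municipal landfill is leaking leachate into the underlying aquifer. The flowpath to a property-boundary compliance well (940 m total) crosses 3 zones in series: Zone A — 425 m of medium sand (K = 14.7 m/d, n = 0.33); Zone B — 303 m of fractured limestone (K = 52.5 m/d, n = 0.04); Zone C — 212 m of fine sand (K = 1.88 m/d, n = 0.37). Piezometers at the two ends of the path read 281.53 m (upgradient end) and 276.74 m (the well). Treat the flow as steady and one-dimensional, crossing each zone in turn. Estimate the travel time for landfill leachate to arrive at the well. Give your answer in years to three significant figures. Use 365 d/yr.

Total head drop ΔH = 281.53 − 276.74 = 4.79 m
Steady 1-D flow in series ⇒ the Darcy flux q is identical in every zone and the zone head losses add (resistances L/K in series).
Σ(L/K) = 425/14.7 + 303/52.5 + 212/1.88 = 28.91 + 5.771 + 112.8 = 147.4 d
q = ΔH / Σ(L/K) = 4.79 / 147.4 = 0.03249 m/d (same in every zone)
Zone A: v = q/n = 0.03249/0.33 = 0.09844 m/d → t_A = 425/0.09844 = 4317 d
Zone B: v = q/n = 0.03249/0.04 = 0.8121 m/d → t_B = 303/0.8121 = 373.1 d
Zone C: v = q/n = 0.03249/0.37 = 0.08780 m/d → t_C = 212/0.08780 = 2415 d
Total t = 4317 + 373.1 + 2415 = 7105 d
   = 7105 / 365 = 19.5 yr

19.5 years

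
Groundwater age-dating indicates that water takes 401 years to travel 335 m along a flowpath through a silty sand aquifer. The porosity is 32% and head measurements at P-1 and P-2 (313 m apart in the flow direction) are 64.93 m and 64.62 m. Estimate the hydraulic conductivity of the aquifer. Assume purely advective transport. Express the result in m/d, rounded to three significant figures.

Hydraulic gradient i = (64.93 − 64.62) / 313 = 0.31 / 313 = 9.904e-4
t = 401 years = 146400 d
v = L / t = 335 / 146400 = 0.002289 m/d
K = v · n / i = 0.002289 × 0.32 / 9.904e-4 = 0.740 m/d

0.740 m/d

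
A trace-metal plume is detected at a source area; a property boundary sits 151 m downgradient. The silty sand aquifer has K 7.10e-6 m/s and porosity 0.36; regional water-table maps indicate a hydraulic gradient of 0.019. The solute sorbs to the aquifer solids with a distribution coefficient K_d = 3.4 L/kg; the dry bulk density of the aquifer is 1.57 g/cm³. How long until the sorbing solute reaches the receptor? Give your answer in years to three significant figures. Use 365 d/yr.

K = 7.10e-6 m/s × 86400 s/d = 0.6134 m/d
q = Ki = 0.6134 × 0.019 = 0.01166 m/d
v = Ki/n = 0.6134·0.019/0.36 = 0.03238 m/d
Retardation R = 1 + ρ_b·K_d/n = 1 + 1.57×3.4/0.36 = 15.83
Contaminant velocity v_c = v/R = 0.03238/15.83 = 0.002046 m/d
t = L/v_c = 151/0.002046 = 73820 d
   = 73820/365 = 202 yr

202 years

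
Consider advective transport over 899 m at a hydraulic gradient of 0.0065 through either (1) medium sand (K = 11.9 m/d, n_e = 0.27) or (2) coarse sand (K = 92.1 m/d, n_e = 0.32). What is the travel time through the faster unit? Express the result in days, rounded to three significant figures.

481 days

Unit 1 (medium sand): v = 11.9×0.0065/0.27 = 0.2865 m/d, t = 899/0.2865 = 3138 d
Unit 2 (coarse sand): v = 92.1×0.0065/0.32 = 1.871 m/d, t = 899/1.871 = 480.5 d
Faster unit: t = 481 d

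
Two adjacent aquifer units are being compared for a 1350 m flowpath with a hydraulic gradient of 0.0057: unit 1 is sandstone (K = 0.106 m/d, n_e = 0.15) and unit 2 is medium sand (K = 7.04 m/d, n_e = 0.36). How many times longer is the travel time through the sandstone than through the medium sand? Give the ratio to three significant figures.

27.7

Unit 1 (sandstone): v = 0.106×0.0057/0.15 = 0.004028 m/d, t = 1350/0.004028 = 335200 d
Unit 2 (medium sand): v = 7.04×0.0057/0.36 = 0.1115 m/d, t = 1350/0.1115 = 12110 d
t(sandstone) / t(medium sand) = 335200/12110 = 27.7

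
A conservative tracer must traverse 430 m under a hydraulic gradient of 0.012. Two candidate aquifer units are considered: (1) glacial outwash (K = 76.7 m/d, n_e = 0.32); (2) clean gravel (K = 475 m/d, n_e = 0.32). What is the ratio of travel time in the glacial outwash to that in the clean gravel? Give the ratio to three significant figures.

6.19

Unit 1 (glacial outwash): v = 76.7×0.012/0.32 = 2.876 m/d, t = 430/2.876 = 149.5 d
Unit 2 (clean gravel): v = 475×0.012/0.32 = 17.81 m/d, t = 430/17.81 = 24.14 d
t(glacial outwash) / t(clean gravel) = 149.5/24.14 = 6.19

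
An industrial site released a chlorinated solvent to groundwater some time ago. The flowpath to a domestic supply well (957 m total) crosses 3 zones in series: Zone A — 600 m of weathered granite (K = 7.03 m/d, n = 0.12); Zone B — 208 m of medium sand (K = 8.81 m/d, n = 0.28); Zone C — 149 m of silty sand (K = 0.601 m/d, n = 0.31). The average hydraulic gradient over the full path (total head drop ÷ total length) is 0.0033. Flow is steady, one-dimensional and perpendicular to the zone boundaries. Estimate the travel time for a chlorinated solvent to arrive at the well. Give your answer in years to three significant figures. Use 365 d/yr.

Steady 1-D flow in series ⇒ the Darcy flux q is identical in every zone and the zone head losses add (resistances L/K in series).
Σ(L/K) = 600/7.03 + 208/8.81 + 149/0.601 = 85.35 + 23.61 + 247.9 = 356.9 d
K_eq = L_total / Σ(L/K) = 957 / 356.9 = 2.682 m/d
q = K_eq · i = 2.682 × 0.0033 = 0.008849 m/d (same in every zone)
Zone A: v = q/n = 0.008849/0.12 = 0.07374 m/d → t_A = 600/0.07374 = 8136 d
Zone B: v = q/n = 0.008849/0.28 = 0.03160 m/d → t_B = 208/0.03160 = 6581 d
Zone C: v = q/n = 0.008849/0.31 = 0.02855 m/d → t_C = 149/0.02855 = 5220 d
Total t = 8136 + 6581 + 5220 = 19940 d
   = 19940 / 365 = 54.6 yr

54.6 years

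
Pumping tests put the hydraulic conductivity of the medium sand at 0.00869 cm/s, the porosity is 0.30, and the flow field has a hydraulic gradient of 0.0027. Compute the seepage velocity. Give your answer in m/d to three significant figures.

0.0676 m/d

K = 0.00869 cm/s × 864 = 7.508 m/d
q = Ki = 7.508 × 0.0027 = 0.02027 m/d
v_s = q/n_e = 0.02027/0.30 = 0.06757 m/d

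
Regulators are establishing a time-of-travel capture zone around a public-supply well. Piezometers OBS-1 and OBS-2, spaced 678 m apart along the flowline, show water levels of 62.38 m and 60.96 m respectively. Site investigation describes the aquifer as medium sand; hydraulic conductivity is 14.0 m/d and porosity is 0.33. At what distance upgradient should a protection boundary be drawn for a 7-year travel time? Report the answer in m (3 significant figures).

227 m

Hydraulic gradient i = (62.38 − 60.96) / 678 = 1.42 / 678 = 0.002094
Darcy flux q = K·i = 14.0 × 0.002094 = 0.02932 m/d
v = Ki/n = 14.0·0.002094/0.33 = 0.08885 m/d
T = 7 yr × 365 = 2555 d
L = v × T = 0.08885 × 2555 = 227.0 m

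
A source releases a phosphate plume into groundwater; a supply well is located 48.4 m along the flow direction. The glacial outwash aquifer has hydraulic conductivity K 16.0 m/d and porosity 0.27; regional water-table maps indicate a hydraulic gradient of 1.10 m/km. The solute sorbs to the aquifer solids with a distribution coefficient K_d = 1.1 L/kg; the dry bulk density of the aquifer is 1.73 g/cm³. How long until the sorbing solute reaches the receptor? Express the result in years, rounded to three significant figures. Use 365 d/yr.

q = Ki = 16.0 × 0.0011 = 0.01760 m/d
v = Ki/n = 16.0·0.0011/0.27 = 0.06519 m/d
Retardation R = 1 + ρ_b·K_d/n = 1 + 1.73×1.1/0.27 = 8.048
Contaminant velocity v_c = v/R = 0.06519/8.048 = 0.008099 m/d
t = L/v_c = 48.4/0.008099 = 5976 d
   = 5976/365 = 16.4 yr

16.4 years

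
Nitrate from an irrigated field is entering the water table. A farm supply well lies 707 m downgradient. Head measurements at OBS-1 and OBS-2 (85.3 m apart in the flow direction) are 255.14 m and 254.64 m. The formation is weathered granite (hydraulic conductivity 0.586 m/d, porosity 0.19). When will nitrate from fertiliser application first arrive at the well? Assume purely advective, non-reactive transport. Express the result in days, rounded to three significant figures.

Hydraulic gradient i = (255.14 − 254.64) / 85.3 = 0.50 / 85.3 = 0.005862
Specific discharge q = 0.586 × 0.005862 = 0.003435 m/d
Average linear velocity = 0.003435 / 0.19 = 0.01808 m/d
t = L / v = 707 / 0.01808 = 39110 d

39100 days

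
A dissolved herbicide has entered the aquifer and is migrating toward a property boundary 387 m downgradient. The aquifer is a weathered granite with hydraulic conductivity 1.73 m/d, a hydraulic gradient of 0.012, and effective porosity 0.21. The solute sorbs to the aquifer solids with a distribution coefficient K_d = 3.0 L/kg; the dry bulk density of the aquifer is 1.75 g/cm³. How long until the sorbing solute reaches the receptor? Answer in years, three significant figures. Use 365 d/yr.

Darcy flux q = K·i = 1.73 × 0.012 = 0.02076 m/d
Seepage velocity v = q / n = 0.02076 / 0.21 = 0.09886 m/d
Retardation R = 1 + ρ_b·K_d/n = 1 + 1.75×3.0/0.21 = 26.00
Contaminant velocity v_c = v/R = 0.09886/26.00 = 0.003802 m/d
t = L/v_c = 387/0.003802 = 101800 d
   = 101800/365 = 279 yr

279 years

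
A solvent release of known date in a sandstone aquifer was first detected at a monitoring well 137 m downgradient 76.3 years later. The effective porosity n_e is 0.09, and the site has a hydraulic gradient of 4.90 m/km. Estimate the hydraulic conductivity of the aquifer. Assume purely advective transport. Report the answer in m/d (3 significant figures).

0.0904 m/d

t = 76.3 years = 27850 d
v = L / t = 137 / 27850 = 0.004919 m/d
K = v · n / i = 0.004919 × 0.09 / 0.0049 = 0.0904 m/d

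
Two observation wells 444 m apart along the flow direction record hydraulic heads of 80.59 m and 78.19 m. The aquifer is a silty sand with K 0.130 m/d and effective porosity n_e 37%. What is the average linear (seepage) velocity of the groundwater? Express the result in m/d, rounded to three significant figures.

Hydraulic gradient i = (80.59 − 78.19) / 444 = 2.40 / 444 = 0.005405
Darcy flux q = K·i = 0.130 × 0.005405 = 7.027e-4 m/d
Seepage velocity v = q / n = 7.027e-4 / 0.37 = 0.001899 m/d

0.00190 m/d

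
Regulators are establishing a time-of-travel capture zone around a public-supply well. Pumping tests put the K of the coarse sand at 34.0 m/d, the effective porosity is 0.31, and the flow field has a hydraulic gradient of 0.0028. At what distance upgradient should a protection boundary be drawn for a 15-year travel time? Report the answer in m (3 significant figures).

Darcy flux q = K·i = 34.0 × 0.0028 = 0.09520 m/d
v = Ki/n = 34.0·0.0028/0.31 = 0.3071 m/d
T = 15 yr × 365 = 5475 d
L = v × T = 0.3071 × 5475 = 1681 m

1680 m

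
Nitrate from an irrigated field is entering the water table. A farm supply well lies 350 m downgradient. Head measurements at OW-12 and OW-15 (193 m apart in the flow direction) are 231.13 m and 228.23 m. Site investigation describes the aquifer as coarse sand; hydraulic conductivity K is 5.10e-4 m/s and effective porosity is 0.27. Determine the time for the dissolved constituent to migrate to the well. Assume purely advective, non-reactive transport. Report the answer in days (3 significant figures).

Hydraulic gradient i = (231.13 − 228.23) / 193 = 2.90 / 193 = 0.01503
K = 5.10e-4 m/s × 86400 s/d = 44.06 m/d
q = Ki = 44.06 × 0.01503 = 0.6621 m/d
v = Ki/n = 44.06·0.01503/0.27 = 2.452 m/d
t = L / v = 350 / 2.452 = 142.7 d

143 days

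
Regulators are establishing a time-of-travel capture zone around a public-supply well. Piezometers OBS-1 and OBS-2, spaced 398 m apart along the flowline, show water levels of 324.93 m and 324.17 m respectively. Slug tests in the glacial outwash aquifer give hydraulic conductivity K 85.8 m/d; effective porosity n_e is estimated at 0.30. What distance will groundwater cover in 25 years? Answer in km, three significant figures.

4.98 km

Hydraulic gradient i = (324.93 − 324.17) / 398 = 0.76 / 398 = 0.001910
q = Ki = 85.8 × 0.001910 = 0.1638 m/d
Seepage velocity v = q / n = 0.1638 / 0.30 = 0.5461 m/d
T = 25 yr × 365 = 9125 d
L = v × T = 0.5461 × 9125 = 4983 m
   = 4.98 km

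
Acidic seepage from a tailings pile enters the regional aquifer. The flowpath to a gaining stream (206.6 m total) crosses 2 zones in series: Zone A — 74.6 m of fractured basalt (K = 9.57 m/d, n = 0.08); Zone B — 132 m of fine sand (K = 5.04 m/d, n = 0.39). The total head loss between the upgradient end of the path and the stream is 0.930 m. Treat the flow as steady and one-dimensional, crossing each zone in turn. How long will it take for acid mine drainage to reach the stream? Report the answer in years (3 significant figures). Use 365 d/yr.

Steady 1-D flow in series ⇒ the Darcy flux q is identical in every zone and the zone head losses add (resistances L/K in series).
Σ(L/K) = 74.6/9.57 + 132/5.04 = 7.795 + 26.19 = 33.99 d
q = ΔH / Σ(L/K) = 0.930 / 33.99 = 0.02736 m/d (same in every zone)
Zone A: v = q/n = 0.02736/0.08 = 0.3421 m/d → t_A = 74.6/0.3421 = 218.1 d
Zone B: v = q/n = 0.02736/0.39 = 0.07017 m/d → t_B = 132/0.07017 = 1881 d
Total t = 218.1 + 1881 = 2099 d
   = 2099 / 365 = 5.75 yr

5.75 years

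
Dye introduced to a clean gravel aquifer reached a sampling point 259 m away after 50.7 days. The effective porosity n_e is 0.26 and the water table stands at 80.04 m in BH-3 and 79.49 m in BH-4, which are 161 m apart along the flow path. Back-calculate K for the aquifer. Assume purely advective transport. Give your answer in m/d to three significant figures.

389 m/d

Hydraulic gradient i = (80.04 − 79.49) / 161 = 0.55 / 161 = 0.003416
v = L / t = 259 / 50.7 = 5.108 m/d
K = v · n / i = 5.108 × 0.26 / 0.003416 = 389 m/d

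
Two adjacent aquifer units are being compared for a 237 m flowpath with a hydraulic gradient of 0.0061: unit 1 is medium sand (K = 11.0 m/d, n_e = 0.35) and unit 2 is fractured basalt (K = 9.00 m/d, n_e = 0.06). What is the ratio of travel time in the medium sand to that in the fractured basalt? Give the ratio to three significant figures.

4.77

Unit 1 (medium sand): v = 11.0×0.0061/0.35 = 0.1917 m/d, t = 237/0.1917 = 1236 d
Unit 2 (fractured basalt): v = 9.00×0.0061/0.06 = 0.9150 m/d, t = 237/0.9150 = 259.0 d
t(medium sand) / t(fractured basalt) = 1236/259.0 = 4.77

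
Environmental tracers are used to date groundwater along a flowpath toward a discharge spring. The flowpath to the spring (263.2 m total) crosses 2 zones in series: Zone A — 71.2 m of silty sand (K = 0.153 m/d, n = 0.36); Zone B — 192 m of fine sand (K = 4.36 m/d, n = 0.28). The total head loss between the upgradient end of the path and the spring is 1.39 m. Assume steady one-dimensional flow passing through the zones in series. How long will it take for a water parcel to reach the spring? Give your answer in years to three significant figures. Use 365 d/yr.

79.7 years

Continuity: the same q passes through each zone, so ΔH = q·Σ(L_j/K_j) — the zones act as resistances in series.
Σ(L/K) = 71.2/0.153 + 192/4.36 = 465.4 + 44.04 = 509.4 d
q = ΔH / Σ(L/K) = 1.39 / 509.4 = 0.002729 m/d (same in every zone)
Zone A: v = q/n = 0.002729/0.36 = 0.007580 m/d → t_A = 71.2/0.007580 = 9393 d
Zone B: v = q/n = 0.002729/0.28 = 0.009745 m/d → t_B = 192/0.009745 = 19700 d
Total t = 9393 + 19700 = 29090 d
   = 29090 / 365 = 79.7 yr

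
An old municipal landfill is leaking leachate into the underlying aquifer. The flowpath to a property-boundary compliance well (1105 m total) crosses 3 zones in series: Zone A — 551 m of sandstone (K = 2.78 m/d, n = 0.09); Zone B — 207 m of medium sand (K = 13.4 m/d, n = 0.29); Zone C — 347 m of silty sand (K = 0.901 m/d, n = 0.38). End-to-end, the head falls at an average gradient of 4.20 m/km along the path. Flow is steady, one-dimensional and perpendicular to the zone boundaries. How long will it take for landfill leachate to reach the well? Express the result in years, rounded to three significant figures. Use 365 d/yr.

Continuity: the same q passes through each zone, so ΔH = q·Σ(L_j/K_j) — the zones act as resistances in series.
Σ(L/K) = 551/2.78 + 207/13.4 + 347/0.901 = 198.2 + 15.45 + 385.1 = 598.8 d
K_eq = L_total / Σ(L/K) = 1105 / 598.8 = 1.845 m/d
q = K_eq · i = 1.845 × 0.0042 = 0.007751 m/d (same in every zone)
Zone A: v = q/n = 0.007751/0.09 = 0.08612 m/d → t_A = 551/0.08612 = 6398 d
Zone B: v = q/n = 0.007751/0.29 = 0.02673 m/d → t_B = 207/0.02673 = 7745 d
Zone C: v = q/n = 0.007751/0.38 = 0.02040 m/d → t_C = 347/0.02040 = 17010 d
Total t = 6398 + 7745 + 17010 = 31160 d
   = 31160 / 365 = 85.4 yr

85.4 years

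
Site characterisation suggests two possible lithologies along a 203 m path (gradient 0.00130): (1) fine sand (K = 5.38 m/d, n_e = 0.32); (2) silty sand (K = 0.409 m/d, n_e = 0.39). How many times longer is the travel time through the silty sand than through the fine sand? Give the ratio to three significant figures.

Unit 1 (fine sand): v = 5.38×0.0013/0.32 = 0.02186 m/d, t = 203/0.02186 = 9288 d
Unit 2 (silty sand): v = 0.409×0.0013/0.39 = 0.001363 m/d, t = 203/0.001363 = 148900 d
t(silty sand) / t(fine sand) = 148900/9288 = 16.0

16.0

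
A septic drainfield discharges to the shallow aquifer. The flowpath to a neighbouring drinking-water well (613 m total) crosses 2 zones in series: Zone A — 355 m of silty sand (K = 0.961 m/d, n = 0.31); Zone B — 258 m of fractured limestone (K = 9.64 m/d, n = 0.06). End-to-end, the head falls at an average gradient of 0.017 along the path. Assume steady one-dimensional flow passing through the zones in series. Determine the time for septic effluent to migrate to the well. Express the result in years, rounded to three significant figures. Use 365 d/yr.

13.1 years

Continuity: the same q passes through each zone, so ΔH = q·Σ(L_j/K_j) — the zones act as resistances in series.
Σ(L/K) = 355/0.961 + 258/9.64 = 369.4 + 26.76 = 396.2 d
K_eq = L_total / Σ(L/K) = 613 / 396.2 = 1.547 m/d
q = K_eq · i = 1.547 × 0.017 = 0.02630 m/d (same in every zone)
Zone A: v = q/n = 0.02630/0.31 = 0.08485 m/d → t_A = 355/0.08485 = 4184 d
Zone B: v = q/n = 0.02630/0.06 = 0.4384 m/d → t_B = 258/0.4384 = 588.5 d
Total t = 4184 + 588.5 = 4772 d
   = 4772 / 365 = 13.1 yr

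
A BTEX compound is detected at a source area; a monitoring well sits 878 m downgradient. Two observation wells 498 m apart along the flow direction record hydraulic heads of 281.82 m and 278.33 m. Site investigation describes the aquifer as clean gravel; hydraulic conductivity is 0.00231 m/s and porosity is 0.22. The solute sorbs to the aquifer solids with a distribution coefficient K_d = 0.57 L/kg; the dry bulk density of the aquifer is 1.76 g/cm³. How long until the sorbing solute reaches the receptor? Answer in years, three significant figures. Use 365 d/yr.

2.10 years

Hydraulic gradient i = (281.82 − 278.33) / 498 = 3.49 / 498 = 0.007008
K = 0.00231 m/s × 86400 s/d = 199.6 m/d
q = Ki = 199.6 × 0.007008 = 1.399 m/d
v = Ki/n = 199.6·0.007008/0.22 = 6.358 m/d
Retardation R = 1 + ρ_b·K_d/n = 1 + 1.76×0.57/0.22 = 5.560
Contaminant velocity v_c = v/R = 6.358/5.560 = 1.143 m/d
t = L/v_c = 878/1.143 = 767.8 d
   = 767.8/365 = 2.10 yr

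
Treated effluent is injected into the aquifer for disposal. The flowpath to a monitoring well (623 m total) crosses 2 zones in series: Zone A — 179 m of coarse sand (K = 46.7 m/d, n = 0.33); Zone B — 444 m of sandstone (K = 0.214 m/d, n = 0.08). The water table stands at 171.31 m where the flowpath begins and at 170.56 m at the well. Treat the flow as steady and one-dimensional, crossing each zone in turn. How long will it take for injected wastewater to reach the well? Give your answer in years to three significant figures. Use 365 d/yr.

718 years

Total head drop ΔH = 171.31 − 170.56 = 0.75 m
Steady 1-D flow in series ⇒ the Darcy flux q is identical in every zone and the zone head losses add (resistances L/K in series).
Σ(L/K) = 179/46.7 + 444/0.214 = 3.833 + 2075 = 2079 d
q = ΔH / Σ(L/K) = 0.75 / 2079 = 3.608e-4 m/d (same in every zone)
Zone A: v = q/n = 3.608e-4/0.33 = 0.001093 m/d → t_A = 179/0.001093 = 163700 d
Zone B: v = q/n = 3.608e-4/0.08 = 0.004510 m/d → t_B = 444/0.004510 = 98440 d
Total t = 163700 + 98440 = 262200 d
   = 262200 / 365 = 718 yr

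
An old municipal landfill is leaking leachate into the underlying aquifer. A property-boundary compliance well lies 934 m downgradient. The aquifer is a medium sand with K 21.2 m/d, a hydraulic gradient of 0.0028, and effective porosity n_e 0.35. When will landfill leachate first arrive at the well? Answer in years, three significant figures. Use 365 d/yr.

Darcy flux q = K·i = 21.2 × 0.0028 = 0.05936 m/d
v = Ki/n = 21.2·0.0028/0.35 = 0.1696 m/d
t = L / v = 934 / 0.1696 = 5507 d
   = 5507 / 365 = 15.1 yr

15.1 years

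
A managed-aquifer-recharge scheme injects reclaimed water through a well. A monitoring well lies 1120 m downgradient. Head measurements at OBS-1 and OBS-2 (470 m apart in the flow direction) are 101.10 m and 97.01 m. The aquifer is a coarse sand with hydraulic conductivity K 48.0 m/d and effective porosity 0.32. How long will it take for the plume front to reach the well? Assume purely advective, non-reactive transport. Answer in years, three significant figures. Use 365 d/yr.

Hydraulic gradient i = (101.10 − 97.01) / 470 = 4.09 / 470 = 0.008702
Specific discharge q = 48.0 × 0.008702 = 0.4177 m/d
Seepage velocity v = q / n = 0.4177 / 0.32 = 1.305 m/d
t = L / v = 1120 / 1.305 = 858.0 d
   = 858.0 / 365 = 2.35 yr

2.35 years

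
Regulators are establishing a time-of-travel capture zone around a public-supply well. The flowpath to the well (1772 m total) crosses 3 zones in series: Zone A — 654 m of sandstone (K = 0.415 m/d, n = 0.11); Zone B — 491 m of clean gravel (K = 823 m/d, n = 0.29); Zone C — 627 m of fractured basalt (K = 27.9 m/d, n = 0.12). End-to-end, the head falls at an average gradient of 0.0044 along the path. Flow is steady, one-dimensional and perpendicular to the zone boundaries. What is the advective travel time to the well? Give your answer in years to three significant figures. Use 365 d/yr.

Steady 1-D flow in series ⇒ the Darcy flux q is identical in every zone and the zone head losses add (resistances L/K in series).
Σ(L/K) = 654/0.415 + 491/823 + 627/27.9 = 1576 + 0.5966 + 22.47 = 1599 d
K_eq = L_total / Σ(L/K) = 1772 / 1599 = 1.108 m/d
q = K_eq · i = 1.108 × 0.0044 = 0.004876 m/d (same in every zone)
Zone A: v = q/n = 0.004876/0.11 = 0.04433 m/d → t_A = 654/0.04433 = 14750 d
Zone B: v = q/n = 0.004876/0.29 = 0.01681 m/d → t_B = 491/0.01681 = 29200 d
Zone C: v = q/n = 0.004876/0.12 = 0.04063 m/d → t_C = 627/0.04063 = 15430 d
Total t = 14750 + 29200 + 15430 = 59390 d
   = 59390 / 365 = 163 yr

163 years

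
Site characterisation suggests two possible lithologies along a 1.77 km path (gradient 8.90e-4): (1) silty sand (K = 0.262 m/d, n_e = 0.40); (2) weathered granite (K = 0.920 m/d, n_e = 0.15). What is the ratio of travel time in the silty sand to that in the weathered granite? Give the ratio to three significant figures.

Unit 1 (silty sand): v = 0.262×8.9e-4/0.40 = 5.829e-4 m/d, t = 1770/5.829e-4 = 3.036e6 d
Unit 2 (weathered granite): v = 0.920×8.9e-4/0.15 = 0.005459 m/d, t = 1770/0.005459 = 324300 d
t(silty sand) / t(weathered granite) = 3.036e6/324300 = 9.36

9.36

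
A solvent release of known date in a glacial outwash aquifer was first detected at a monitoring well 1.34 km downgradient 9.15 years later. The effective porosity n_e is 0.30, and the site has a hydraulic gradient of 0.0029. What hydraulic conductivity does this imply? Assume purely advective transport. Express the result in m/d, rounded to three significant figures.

41.5 m/d

t = 9.15 years = 3340 d
L = 1.34 km = 1340 m
v = L / t = 1340 / 3340 = 0.4012 m/d
K = v · n / i = 0.4012 × 0.30 / 0.0029 = 41.5 m/d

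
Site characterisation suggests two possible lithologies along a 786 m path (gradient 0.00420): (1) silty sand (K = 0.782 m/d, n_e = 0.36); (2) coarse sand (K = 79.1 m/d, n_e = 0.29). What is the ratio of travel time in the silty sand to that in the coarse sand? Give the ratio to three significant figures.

126

Unit 1 (silty sand): v = 0.782×0.0042/0.36 = 0.009123 m/d, t = 786/0.009123 = 86150 d
Unit 2 (coarse sand): v = 79.1×0.0042/0.29 = 1.146 m/d, t = 786/1.146 = 686.1 d
t(silty sand) / t(coarse sand) = 86150/686.1 = 126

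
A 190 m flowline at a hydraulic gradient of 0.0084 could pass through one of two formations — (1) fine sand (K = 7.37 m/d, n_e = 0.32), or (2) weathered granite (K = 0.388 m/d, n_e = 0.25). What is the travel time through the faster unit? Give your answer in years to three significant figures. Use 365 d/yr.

Unit 1 (fine sand): v = 7.37×0.0084/0.32 = 0.1935 m/d, t = 190/0.1935 = 982.1 d
Unit 2 (weathered granite): v = 0.388×0.0084/0.25 = 0.01304 m/d, t = 190/0.01304 = 14570 d
Faster: 982.1 d / 365 = 2.69 yr

2.69 years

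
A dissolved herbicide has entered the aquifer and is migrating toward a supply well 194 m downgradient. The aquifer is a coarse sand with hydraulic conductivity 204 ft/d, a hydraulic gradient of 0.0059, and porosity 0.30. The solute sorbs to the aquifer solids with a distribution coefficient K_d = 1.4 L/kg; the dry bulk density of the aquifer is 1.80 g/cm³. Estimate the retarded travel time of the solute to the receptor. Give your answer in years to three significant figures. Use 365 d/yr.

4.09 years

K = 204 ft/d × 0.3048 = 62.18 m/d
Specific discharge q = 62.18 × 0.0059 = 0.3669 m/d
v_s = q/n_e = 0.3669/0.30 = 1.223 m/d
Retardation R = 1 + ρ_b·K_d/n = 1 + 1.80×1.4/0.30 = 9.400
Contaminant velocity v_c = v/R = 1.223/9.400 = 0.1301 m/d
t = L/v_c = 194/0.1301 = 1491 d
   = 1491/365 = 4.09 yr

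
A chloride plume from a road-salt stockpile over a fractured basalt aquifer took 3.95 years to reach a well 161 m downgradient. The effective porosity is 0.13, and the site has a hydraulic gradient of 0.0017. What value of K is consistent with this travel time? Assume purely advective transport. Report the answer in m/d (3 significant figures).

t = 3.95 years = 1442 d
v = L / t = 161 / 1442 = 0.1117 m/d
K = v · n / i = 0.1117 × 0.13 / 0.0017 = 8.54 m/d

8.54 m/d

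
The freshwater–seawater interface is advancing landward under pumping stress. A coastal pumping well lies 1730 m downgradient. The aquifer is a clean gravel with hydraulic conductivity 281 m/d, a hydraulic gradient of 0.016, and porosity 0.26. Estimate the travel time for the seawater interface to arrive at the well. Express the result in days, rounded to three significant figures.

Specific discharge q = 281 × 0.016 = 4.496 m/d
Seepage velocity v = q / n = 4.496 / 0.26 = 17.29 m/d
t = L / v = 1730 / 17.29 = 100.0 d

100 days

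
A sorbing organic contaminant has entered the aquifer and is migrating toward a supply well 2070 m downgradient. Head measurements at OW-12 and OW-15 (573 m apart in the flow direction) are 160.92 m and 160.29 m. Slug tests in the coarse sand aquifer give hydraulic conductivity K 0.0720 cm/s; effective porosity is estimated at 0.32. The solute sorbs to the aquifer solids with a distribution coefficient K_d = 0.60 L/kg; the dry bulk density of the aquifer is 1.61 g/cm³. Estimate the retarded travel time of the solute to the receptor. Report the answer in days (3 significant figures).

Hydraulic gradient i = (160.92 − 160.29) / 573 = 0.63 / 573 = 0.001099
K = 0.0720 cm/s × 864 = 62.21 m/d
Specific discharge q = 62.21 × 0.001099 = 0.06840 m/d
Seepage velocity v = q / n = 0.06840 / 0.32 = 0.2137 m/d
Retardation R = 1 + ρ_b·K_d/n = 1 + 1.61×0.60/0.32 = 4.019
Contaminant velocity v_c = v/R = 0.2137/4.019 = 0.05319 m/d
t = L/v_c = 2070/0.05319 = 38920 d

38900 days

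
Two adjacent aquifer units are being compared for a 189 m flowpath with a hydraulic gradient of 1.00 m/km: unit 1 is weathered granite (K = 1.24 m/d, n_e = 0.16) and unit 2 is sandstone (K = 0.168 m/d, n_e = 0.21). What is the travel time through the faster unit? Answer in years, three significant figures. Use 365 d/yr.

Unit 1 (weathered granite): v = 1.24×0.0010/0.16 = 0.007750 m/d, t = 189/0.007750 = 24390 d
Unit 2 (sandstone): v = 0.168×0.0010/0.21 = 8.000e-4 m/d, t = 189/8.000e-4 = 236200 d
Faster: 24390 d / 365 = 66.8 yr

66.8 years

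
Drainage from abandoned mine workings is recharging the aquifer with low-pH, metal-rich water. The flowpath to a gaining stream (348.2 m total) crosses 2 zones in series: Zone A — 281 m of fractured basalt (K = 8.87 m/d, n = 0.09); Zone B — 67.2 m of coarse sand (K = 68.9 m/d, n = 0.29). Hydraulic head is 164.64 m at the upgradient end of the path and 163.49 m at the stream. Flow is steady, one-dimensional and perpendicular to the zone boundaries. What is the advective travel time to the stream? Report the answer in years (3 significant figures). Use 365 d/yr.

Total head drop ΔH = 164.64 − 163.49 = 1.15 m
Continuity: the same q passes through each zone, so ΔH = q·Σ(L_j/K_j) — the zones act as resistances in series.
Σ(L/K) = 281/8.87 + 67.2/68.9 = 31.68 + 0.9753 = 32.66 d
q = ΔH / Σ(L/K) = 1.15 / 32.66 = 0.03522 m/d (same in every zone)
Zone A: v = q/n = 0.03522/0.09 = 0.3913 m/d → t_A = 281/0.3913 = 718.1 d
Zone B: v = q/n = 0.03522/0.29 = 0.1214 m/d → t_B = 67.2/0.1214 = 553.4 d
Total t = 718.1 + 553.4 = 1272 d
   = 1272 / 365 = 3.48 yr

3.48 years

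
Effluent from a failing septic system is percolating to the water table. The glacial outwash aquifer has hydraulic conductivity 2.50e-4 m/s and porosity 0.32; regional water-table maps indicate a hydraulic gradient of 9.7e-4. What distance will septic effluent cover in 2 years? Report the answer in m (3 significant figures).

47.8 m

K = 2.50e-4 m/s × 86400 s/d = 21.60 m/d
Darcy flux q = K·i = 21.60 × 9.7e-4 = 0.02095 m/d
Average linear velocity = 0.02095 / 0.32 = 0.06548 m/d
T = 2 yr × 365 = 730 d
L = v × T = 0.06548 × 730 = 47.80 m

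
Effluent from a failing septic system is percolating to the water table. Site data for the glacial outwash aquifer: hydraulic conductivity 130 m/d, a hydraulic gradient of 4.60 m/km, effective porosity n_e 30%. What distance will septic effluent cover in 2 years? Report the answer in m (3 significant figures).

Darcy flux q = K·i = 130 × 0.0046 = 0.5980 m/d
v_s = q/n_e = 0.5980/0.30 = 1.993 m/d
T = 2 yr × 365 = 730 d
L = v × T = 1.993 × 730 = 1455 m

1460 m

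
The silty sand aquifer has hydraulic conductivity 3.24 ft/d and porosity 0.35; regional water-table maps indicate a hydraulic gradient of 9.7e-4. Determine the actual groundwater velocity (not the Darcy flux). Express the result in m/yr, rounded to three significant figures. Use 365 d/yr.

0.999 m/yr

K = 3.24 ft/d × 0.3048 = 0.9876 m/d
Specific discharge q = 0.9876 × 9.7e-4 = 9.579e-4 m/d
Average linear velocity = 9.579e-4 / 0.35 = 0.002737 m/d
   = 0.002737 × 365 = 0.999 m/yr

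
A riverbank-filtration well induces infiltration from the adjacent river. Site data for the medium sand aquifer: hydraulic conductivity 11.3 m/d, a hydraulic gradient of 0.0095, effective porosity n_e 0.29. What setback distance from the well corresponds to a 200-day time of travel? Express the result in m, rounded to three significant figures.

74.0 m

Darcy flux q = K·i = 11.3 × 0.0095 = 0.1074 m/d
Average linear velocity = 0.1074 / 0.29 = 0.3702 m/d
L = v × T = 0.3702 × 200 = 74.03 m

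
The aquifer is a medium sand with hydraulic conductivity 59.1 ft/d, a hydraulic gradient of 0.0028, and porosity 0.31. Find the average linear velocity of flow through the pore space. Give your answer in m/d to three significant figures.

0.163 m/d

K = 59.1 ft/d × 0.3048 = 18.01 m/d
Specific discharge q = 18.01 × 0.0028 = 0.05044 m/d
v = Ki/n = 18.01·0.0028/0.31 = 0.1627 m/d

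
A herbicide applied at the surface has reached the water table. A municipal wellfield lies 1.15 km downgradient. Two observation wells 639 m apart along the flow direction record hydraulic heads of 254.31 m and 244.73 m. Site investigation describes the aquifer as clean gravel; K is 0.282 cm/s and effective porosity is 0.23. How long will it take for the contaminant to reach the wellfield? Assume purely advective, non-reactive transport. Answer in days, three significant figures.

72.4 days

Hydraulic gradient i = (254.31 − 244.73) / 639 = 9.58 / 639 = 0.01499
K = 0.282 cm/s × 864 = 243.6 m/d
q = Ki = 243.6 × 0.01499 = 3.653 m/d
v_s = q/n_e = 3.653/0.23 = 15.88 m/d
L = 1.15 km = 1150 m
t = L / v = 1150 / 15.88 = 72.41 d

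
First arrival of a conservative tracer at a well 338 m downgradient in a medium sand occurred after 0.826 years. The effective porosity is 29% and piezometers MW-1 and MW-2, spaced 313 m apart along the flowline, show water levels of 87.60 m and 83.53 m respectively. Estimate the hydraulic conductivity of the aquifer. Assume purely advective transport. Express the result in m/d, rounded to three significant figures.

Hydraulic gradient i = (87.60 − 83.53) / 313 = 4.07 / 313 = 0.01300
t = 0.826 years = 301.5 d
v = L / t = 338 / 301.5 = 1.121 m/d
K = v · n / i = 1.121 × 0.29 / 0.01300 = 25.0 m/d

25.0 m/d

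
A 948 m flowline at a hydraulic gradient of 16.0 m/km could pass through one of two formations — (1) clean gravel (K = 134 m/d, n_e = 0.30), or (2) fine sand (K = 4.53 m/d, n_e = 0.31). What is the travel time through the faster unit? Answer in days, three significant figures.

Unit 1 (clean gravel): v = 134×0.016/0.30 = 7.147 m/d, t = 948/7.147 = 132.6 d
Unit 2 (fine sand): v = 4.53×0.016/0.31 = 0.2338 m/d, t = 948/0.2338 = 4055 d
Faster unit: t = 133 d

133 days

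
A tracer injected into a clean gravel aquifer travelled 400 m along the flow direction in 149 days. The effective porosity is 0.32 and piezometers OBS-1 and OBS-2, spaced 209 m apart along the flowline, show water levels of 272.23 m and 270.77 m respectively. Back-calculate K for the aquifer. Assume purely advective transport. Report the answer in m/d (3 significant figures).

Hydraulic gradient i = (272.23 − 270.77) / 209 = 1.46 / 209 = 0.006986
v = L / t = 400 / 149 = 2.685 m/d
K = v · n / i = 2.685 × 0.32 / 0.006986 = 123 m/d

123 m/d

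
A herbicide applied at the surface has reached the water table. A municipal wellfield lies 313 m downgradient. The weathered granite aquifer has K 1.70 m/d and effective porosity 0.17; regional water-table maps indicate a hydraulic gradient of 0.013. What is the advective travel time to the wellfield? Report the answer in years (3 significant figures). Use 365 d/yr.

q = Ki = 1.70 × 0.013 = 0.02210 m/d
Average linear velocity = 0.02210 / 0.17 = 0.1300 m/d
t = L / v = 313 / 0.1300 = 2408 d
   = 2408 / 365 = 6.60 yr

6.60 years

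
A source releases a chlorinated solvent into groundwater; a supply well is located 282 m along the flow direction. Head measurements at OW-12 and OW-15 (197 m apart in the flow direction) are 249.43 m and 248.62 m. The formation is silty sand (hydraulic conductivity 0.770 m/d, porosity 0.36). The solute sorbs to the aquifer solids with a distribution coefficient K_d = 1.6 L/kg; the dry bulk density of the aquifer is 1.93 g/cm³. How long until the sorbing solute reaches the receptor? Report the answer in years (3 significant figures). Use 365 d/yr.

Hydraulic gradient i = (249.43 − 248.62) / 197 = 0.81 / 197 = 0.004112
Darcy flux q = K·i = 0.770 × 0.004112 = 0.003166 m/d
v = Ki/n = 0.770·0.004112/0.36 = 0.008794 m/d
Retardation R = 1 + ρ_b·K_d/n = 1 + 1.93×1.6/0.36 = 9.578
Contaminant velocity v_c = v/R = 0.008794/9.578 = 9.182e-4 m/d
t = L/v_c = 282/9.182e-4 = 307100 d
   = 307100/365 = 841 yr

841 years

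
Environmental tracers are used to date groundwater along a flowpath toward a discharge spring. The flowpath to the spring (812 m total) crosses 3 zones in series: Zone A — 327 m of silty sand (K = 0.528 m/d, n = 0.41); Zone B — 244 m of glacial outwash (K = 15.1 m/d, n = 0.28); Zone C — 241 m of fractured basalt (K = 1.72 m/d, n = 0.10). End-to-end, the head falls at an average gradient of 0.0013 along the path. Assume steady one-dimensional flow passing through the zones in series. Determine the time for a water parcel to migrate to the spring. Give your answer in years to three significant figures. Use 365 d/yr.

456 years

Steady 1-D flow in series ⇒ the Darcy flux q is identical in every zone and the zone head losses add (resistances L/K in series).
Σ(L/K) = 327/0.528 + 244/15.1 + 241/1.72 = 619.3 + 16.16 + 140.1 = 775.6 d
K_eq = L_total / Σ(L/K) = 812 / 775.6 = 1.047 m/d
q = K_eq · i = 1.047 × 0.0013 = 0.001361 m/d (same in every zone)
Zone A: v = q/n = 0.001361/0.41 = 0.003320 m/d → t_A = 327/0.003320 = 98510 d
Zone B: v = q/n = 0.001361/0.28 = 0.004861 m/d → t_B = 244/0.004861 = 50200 d
Zone C: v = q/n = 0.001361/0.10 = 0.01361 m/d → t_C = 241/0.01361 = 17710 d
Total t = 98510 + 50200 + 17710 = 166400 d
   = 166400 / 365 = 456 yr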